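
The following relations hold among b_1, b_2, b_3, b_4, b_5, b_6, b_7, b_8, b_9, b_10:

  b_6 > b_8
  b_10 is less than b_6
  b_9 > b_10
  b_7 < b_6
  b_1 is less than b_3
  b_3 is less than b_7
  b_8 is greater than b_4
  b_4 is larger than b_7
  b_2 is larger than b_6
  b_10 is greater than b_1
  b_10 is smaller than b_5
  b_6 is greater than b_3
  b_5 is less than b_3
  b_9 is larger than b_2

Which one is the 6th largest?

The consecutive relations fix a unique order: b_1 < b_10 < b_5 < b_3 < b_7 < b_4 < b_8 < b_6 < b_2 < b_9.
The 6th largest is b_7.

b_7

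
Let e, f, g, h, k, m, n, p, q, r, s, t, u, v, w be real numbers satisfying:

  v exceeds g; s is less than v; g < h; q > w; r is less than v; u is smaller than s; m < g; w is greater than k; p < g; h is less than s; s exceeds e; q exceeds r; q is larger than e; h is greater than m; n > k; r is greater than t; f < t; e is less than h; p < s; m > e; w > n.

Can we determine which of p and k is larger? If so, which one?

undetermined

Following every chain through k: above k we get n, w, q.
p is not reached, and no chain runs the other way from p to k.
So the given relations leave the order of k and p undetermined.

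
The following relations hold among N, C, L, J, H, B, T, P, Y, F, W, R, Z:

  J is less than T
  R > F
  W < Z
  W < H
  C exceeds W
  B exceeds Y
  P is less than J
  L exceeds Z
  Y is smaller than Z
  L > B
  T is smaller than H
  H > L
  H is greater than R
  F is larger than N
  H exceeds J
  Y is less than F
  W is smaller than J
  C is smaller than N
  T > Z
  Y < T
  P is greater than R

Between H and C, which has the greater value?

The relevant relations are C < N; N < F; F < R; R < P; P < J; J < T; T < H.
Chaining these gives C < N < F < R < P < J < T < H.
So C < H; H is the larger of the two.

H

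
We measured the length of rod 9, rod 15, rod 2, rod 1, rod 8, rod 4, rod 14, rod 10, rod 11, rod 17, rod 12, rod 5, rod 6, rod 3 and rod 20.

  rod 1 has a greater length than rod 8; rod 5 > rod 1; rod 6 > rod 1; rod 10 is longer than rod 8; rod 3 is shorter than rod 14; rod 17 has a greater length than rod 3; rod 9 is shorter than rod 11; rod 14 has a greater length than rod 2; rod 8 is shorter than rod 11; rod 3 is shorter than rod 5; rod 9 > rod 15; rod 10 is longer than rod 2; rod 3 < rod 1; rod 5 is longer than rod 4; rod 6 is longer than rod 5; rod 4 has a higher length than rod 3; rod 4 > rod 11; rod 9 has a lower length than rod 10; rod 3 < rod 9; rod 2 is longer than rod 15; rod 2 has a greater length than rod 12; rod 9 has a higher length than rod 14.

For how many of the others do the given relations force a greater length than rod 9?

From rod 9 the given relations immediately reach rod 11, rod 10.
From those, rod 4 — 3 in total.
From those, rod 5 — 4 in total.
From those, rod 6 — 5 in total.
No other element is forced above rod 9 by the given relations, so the count is 5.

5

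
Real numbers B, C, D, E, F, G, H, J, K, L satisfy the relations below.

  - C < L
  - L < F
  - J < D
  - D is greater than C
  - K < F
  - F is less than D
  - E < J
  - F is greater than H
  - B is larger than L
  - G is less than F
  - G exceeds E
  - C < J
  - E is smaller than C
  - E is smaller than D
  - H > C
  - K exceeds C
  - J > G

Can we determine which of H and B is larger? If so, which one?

Following every chain through H: above H we get F, D; below H we get E, C.
B is not reached, and no chain runs the other way from B to H.
So the given relations leave the order of H and B undetermined.

undetermined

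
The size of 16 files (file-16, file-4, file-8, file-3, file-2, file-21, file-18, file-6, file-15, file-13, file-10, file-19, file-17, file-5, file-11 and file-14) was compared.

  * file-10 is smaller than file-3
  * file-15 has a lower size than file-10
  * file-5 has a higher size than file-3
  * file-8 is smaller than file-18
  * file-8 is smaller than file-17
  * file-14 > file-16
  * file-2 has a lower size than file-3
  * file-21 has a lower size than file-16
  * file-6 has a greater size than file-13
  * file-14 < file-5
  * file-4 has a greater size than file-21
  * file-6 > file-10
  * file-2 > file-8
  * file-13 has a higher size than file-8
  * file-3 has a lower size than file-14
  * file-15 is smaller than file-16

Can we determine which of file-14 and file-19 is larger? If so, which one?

Following every chain through file-19: nothing is chained to file-19.
file-14 is not reached, and no chain runs the other way from file-14 to file-19.
So the given relations leave the order of file-19 and file-14 undetermined.

undetermined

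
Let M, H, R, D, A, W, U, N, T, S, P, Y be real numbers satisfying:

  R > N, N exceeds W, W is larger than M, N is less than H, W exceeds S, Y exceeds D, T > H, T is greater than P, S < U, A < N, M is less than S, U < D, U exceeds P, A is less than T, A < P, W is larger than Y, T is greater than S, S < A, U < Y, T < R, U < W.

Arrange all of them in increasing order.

The consecutive links are each given: M < S; S < A; A < P; P < U; U < D; D < Y; Y < W; W < N; N < H; H < T; T < R.

M < S < A < P < U < D < Y < W < N < H < T < R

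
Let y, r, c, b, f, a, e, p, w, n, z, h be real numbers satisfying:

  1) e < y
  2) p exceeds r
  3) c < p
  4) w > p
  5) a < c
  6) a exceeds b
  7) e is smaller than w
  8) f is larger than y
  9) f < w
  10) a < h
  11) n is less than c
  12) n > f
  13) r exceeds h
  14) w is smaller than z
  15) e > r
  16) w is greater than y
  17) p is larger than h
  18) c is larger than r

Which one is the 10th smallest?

Piecing the relations together gives one ordering: b < a < h < r < e < y < f < n < c < p < w < z.
The 10th smallest is p.

p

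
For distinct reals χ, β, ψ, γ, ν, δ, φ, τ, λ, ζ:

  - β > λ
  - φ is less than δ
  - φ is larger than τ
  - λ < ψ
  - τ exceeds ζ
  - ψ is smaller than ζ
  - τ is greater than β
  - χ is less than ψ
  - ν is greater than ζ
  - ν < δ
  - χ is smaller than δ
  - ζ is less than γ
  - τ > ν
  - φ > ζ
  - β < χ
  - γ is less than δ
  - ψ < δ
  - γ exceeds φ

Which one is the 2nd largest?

γ

The consecutive relations fix a unique order: λ < β < χ < ψ < ζ < ν < τ < φ < γ < δ.
The 2nd largest is γ.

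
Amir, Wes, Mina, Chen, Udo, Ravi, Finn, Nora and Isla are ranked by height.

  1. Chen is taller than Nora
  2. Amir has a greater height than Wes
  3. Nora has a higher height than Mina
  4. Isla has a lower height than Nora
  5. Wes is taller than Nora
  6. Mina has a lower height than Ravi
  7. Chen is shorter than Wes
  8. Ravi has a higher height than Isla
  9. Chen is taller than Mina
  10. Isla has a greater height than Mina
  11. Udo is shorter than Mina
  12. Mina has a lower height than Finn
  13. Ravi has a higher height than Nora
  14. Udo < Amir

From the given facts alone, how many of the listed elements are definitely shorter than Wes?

5

Directly below Wes: Nora, Chen.
One step further: Mina, Isla (4 so far).
One step further: Udo (5 so far).
Nothing else is reachable below Wes; 5 in all.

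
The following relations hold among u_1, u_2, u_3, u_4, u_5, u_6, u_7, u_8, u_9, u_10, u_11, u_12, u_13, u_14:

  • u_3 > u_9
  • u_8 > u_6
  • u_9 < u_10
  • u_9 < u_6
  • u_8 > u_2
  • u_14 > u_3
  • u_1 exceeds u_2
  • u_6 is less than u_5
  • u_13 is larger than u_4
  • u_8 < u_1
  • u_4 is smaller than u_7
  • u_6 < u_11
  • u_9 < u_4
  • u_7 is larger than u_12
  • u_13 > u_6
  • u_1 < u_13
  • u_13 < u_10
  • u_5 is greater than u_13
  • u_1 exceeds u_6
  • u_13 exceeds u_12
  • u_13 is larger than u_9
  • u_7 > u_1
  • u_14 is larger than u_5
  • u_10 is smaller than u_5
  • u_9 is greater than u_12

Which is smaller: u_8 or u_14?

u_8 < u_1 < u_13 < u_10 < u_5 < u_14, by transitivity through u_1, u_13, u_10, u_5.
So u_8 < u_14; u_8 is the smaller of the two.

u_8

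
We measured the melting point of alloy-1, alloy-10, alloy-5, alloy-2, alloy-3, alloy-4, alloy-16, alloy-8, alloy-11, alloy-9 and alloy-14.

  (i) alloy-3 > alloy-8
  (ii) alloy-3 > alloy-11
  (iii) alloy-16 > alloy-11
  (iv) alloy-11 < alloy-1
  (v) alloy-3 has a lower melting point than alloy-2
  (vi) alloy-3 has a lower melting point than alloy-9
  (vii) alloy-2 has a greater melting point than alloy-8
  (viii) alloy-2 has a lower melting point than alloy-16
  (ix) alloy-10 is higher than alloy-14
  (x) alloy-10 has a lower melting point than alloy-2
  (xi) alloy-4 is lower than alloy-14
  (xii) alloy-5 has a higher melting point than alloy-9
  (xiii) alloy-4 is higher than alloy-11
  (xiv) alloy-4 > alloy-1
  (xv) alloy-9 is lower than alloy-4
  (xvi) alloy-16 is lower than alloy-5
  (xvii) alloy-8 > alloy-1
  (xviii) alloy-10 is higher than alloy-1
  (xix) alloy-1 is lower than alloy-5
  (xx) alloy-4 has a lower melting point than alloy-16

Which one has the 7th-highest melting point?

Chaining the given pairs: alloy-11 < alloy-1 < alloy-8 < alloy-3 < alloy-9 < alloy-4 < alloy-14 < alloy-10 < alloy-2 < alloy-16 < alloy-5.
Counting 7 from the largest end gives alloy-9.

alloy-9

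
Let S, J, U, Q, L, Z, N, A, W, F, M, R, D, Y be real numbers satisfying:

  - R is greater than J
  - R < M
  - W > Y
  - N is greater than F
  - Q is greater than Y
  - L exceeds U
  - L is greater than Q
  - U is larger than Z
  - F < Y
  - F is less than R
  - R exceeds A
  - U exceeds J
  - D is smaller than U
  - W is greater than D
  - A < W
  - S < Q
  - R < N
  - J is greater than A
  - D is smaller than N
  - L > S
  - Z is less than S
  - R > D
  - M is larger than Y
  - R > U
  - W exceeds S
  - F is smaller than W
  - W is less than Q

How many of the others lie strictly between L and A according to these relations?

4

Chaining upward from A reaches: J, U, W, R, M, Q, N.
Chaining downward from L reaches: Z, S, F, J, D, Y, U, W, Q.
Strictly between A and L are those in both lists: J, U, W, Q — 4 elements.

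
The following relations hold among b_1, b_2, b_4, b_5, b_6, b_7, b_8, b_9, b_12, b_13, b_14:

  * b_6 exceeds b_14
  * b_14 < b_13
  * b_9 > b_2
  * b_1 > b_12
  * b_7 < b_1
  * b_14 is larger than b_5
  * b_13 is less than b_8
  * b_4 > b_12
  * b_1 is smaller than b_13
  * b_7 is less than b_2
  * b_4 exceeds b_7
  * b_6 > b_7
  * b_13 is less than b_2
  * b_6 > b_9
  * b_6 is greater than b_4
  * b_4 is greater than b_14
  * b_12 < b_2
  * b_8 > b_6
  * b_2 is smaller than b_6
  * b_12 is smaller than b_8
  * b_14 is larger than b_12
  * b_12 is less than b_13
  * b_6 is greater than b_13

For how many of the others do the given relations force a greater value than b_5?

Directly above b_5: b_14.
One step further: b_4, b_13, b_6 (4 so far).
One step further: b_2, b_8 (6 so far).
One step further: b_9 (7 so far).
Nothing else is reachable above b_5; 7 in all.

7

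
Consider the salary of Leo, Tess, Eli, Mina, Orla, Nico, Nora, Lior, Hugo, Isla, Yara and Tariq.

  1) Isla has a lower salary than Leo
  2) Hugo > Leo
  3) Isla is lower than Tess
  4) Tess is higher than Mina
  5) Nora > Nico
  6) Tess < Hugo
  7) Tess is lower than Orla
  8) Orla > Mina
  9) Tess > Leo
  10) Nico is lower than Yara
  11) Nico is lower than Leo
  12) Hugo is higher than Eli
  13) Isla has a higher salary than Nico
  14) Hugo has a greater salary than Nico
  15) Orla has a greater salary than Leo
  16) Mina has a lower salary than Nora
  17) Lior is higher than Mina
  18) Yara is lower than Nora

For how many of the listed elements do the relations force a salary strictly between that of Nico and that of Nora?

The relations place Nico below Nora. An element lies strictly between them when it is forced above Nico and also forced below Nora.
Above Nico: {Isla, Leo, Tess, Orla, Hugo, Yara}. Below Nora: {Mina, Yara}.
Intersection: {Yara} — 1.

1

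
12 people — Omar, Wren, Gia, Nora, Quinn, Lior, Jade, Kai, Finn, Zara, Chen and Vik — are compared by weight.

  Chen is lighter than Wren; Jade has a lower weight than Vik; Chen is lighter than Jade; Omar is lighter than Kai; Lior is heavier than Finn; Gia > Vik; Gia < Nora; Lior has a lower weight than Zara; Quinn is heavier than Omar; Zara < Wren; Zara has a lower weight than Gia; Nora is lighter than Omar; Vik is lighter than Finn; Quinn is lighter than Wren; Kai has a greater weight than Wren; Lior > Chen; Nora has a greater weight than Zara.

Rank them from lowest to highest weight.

Chen < Jade < Vik < Finn < Lior < Zara < Gia < Nora < Omar < Quinn < Wren < Kai

Nothing is placed below Chen, so it is least; from there Chen < Jade; Jade < Vik; Vik < Finn; Finn < Lior; Lior < Zara; Zara < Gia; Gia < Nora; Nora < Omar; Omar < Quinn; Quinn < Wren; Wren < Kai, each given directly.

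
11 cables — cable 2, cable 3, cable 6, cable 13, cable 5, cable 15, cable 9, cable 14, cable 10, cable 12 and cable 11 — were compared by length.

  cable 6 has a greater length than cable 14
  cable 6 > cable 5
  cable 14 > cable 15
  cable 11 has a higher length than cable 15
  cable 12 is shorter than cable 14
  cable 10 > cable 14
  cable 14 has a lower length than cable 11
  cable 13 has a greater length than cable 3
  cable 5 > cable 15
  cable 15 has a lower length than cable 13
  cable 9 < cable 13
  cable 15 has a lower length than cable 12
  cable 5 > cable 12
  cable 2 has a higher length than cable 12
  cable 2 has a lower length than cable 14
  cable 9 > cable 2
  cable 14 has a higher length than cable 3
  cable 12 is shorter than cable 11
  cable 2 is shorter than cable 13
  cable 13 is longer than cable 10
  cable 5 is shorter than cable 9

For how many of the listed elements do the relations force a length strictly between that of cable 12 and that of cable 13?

5

The relations place cable 12 below cable 13. An element lies strictly between them when it is forced above cable 12 and also forced below cable 13.
Above cable 12: {cable 2, cable 14, cable 5, cable 10, cable 11, cable 9, cable 6}. Below cable 13: {cable 3, cable 15, cable 2, cable 14, cable 5, cable 10, cable 9}.
Intersection: {cable 2, cable 14, cable 5, cable 10, cable 9} — 5.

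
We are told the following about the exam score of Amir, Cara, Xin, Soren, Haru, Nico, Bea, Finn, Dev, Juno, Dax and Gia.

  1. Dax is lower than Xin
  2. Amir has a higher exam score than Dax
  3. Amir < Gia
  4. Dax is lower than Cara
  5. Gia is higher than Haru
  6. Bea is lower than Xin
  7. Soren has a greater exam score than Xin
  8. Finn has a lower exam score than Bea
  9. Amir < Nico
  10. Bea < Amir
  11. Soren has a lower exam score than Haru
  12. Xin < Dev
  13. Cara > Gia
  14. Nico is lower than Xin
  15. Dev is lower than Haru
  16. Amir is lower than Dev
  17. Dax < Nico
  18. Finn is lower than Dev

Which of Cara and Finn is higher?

Cara

Following the relations from Finn: Finn < Bea < Amir < Nico < Xin < Soren < Haru < Gia < Cara.
So Finn < Cara; Cara is the higher of the two.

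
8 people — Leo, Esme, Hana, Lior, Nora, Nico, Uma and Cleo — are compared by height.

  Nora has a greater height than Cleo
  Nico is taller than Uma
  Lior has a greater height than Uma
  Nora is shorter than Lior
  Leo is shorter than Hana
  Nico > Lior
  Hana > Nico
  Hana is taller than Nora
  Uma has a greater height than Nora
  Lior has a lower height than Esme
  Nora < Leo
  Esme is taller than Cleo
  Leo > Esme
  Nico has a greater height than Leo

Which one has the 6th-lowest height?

Piecing the relations together gives one ordering: Cleo < Nora < Uma < Lior < Esme < Leo < Nico < Hana.
Counting 6 from the smallest end gives Leo.

Leo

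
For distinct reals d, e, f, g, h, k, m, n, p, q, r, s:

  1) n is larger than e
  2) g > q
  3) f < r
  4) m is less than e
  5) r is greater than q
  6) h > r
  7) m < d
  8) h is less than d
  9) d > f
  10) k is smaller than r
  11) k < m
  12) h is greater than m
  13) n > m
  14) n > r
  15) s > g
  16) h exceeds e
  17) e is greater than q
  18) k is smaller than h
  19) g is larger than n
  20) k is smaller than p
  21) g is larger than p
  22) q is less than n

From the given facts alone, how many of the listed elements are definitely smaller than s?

The elements the relations force below s are f, k, q, m, p, r, e, n, g — no chain reaches any other.
That is 9.

9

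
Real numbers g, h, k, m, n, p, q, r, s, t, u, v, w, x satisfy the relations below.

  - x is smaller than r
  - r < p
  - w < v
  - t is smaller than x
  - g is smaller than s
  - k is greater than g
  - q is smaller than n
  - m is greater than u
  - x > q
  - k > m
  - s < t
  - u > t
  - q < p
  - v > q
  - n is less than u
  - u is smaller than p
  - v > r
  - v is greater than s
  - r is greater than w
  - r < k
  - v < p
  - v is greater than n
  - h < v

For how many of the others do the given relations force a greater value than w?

Directly above w: r, v.
One step further: k, p (4 so far).
No other element is forced above w by the given relations, so the count is 4.

4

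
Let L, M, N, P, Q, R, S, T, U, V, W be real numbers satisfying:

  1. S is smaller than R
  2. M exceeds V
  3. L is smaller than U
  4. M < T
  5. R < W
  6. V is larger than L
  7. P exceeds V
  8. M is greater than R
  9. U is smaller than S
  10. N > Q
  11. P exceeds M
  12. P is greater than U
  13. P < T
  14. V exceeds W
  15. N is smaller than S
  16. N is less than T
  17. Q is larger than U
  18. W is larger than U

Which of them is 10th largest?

The consecutive relations fix a unique order: L < U < Q < N < S < R < W < V < M < P < T.
Counting 10 from the largest end gives U.

U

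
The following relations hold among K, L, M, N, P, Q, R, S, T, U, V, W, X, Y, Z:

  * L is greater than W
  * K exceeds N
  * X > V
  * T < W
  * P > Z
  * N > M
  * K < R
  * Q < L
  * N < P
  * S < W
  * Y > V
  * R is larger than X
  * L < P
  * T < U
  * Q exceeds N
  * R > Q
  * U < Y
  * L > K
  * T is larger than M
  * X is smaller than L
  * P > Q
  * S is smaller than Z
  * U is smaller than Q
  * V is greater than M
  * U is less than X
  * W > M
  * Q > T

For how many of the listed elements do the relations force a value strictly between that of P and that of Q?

The relations place Q below P. An element lies strictly between them when it is forced above Q and also forced below P.
Above Q: {L, R}. Below P: {S, M, T, N, U, V, W, Z, X, K, L}.
Intersection: {L} — 1.

1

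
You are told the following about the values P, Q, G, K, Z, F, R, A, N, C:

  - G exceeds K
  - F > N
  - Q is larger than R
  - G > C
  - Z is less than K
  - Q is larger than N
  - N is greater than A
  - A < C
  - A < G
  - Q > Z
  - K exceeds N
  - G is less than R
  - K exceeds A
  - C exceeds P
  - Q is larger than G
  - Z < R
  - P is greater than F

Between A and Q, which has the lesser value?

The relevant relations are A < N; N < F; F < P; P < C; C < G; G < R; R < Q.
Chaining these gives A < N < F < P < C < G < R < Q.
So A < Q; A is the smaller of the two.

A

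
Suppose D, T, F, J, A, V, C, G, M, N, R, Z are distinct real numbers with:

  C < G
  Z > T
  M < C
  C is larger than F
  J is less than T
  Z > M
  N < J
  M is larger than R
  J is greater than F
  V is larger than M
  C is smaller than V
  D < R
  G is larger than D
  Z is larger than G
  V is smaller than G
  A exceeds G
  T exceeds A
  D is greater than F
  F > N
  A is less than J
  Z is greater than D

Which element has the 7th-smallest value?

V

Chaining the given pairs: N < F < D < R < M < C < V < G < A < J < T < Z.
The 7th smallest is V.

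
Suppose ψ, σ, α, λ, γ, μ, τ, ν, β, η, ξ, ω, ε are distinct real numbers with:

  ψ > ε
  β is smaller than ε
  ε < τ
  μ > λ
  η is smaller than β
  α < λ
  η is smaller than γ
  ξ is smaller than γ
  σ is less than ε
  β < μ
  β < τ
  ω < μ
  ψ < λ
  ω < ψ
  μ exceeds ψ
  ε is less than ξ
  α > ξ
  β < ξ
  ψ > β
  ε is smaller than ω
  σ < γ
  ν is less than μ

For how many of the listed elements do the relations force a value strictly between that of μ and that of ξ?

Chaining upward from ξ reaches: α, λ, γ.
Chaining downward from μ reaches: η, β, ν, σ, ε, ω, ψ, α, λ.
Strictly between ξ and μ are those in both lists: α, λ — 2 elements.

2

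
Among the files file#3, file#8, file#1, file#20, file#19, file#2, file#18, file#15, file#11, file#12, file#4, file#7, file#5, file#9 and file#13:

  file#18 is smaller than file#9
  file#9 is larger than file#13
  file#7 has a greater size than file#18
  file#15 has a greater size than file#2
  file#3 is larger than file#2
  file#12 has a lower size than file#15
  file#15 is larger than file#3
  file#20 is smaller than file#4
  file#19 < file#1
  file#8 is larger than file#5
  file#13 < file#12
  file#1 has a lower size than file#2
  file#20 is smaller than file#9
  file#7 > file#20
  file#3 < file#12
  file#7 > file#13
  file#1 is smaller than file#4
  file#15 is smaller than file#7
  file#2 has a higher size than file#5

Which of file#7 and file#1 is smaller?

Link the given pairs in sequence: file#1 < file#2; file#2 < file#3; file#3 < file#12; file#12 < file#15; file#15 < file#7.
Chaining these gives file#1 < file#2 < file#3 < file#12 < file#15 < file#7.
So file#1 < file#7; file#1 is the smaller of the two.

file#1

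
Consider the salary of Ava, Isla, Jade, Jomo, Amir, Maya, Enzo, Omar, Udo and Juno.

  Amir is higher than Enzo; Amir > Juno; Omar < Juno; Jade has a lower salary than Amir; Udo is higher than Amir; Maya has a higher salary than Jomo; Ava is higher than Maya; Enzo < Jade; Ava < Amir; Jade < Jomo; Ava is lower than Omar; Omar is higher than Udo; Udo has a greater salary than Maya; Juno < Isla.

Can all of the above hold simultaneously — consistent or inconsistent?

Chaining the given relations yields Amir < Udo < Omar < Juno, so Amir < Juno. But one relation states Juno < Amir. These cannot both hold.

inconsistent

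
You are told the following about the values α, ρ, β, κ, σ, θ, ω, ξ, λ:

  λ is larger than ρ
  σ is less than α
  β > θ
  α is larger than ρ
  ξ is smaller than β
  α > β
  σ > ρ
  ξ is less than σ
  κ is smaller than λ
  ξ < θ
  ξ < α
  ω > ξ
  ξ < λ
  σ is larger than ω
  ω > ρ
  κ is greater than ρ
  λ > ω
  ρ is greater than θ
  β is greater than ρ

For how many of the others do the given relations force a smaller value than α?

6

The elements the relations force below α are ξ, θ, ρ, ω, β, σ — no chain reaches any other.
That is 6.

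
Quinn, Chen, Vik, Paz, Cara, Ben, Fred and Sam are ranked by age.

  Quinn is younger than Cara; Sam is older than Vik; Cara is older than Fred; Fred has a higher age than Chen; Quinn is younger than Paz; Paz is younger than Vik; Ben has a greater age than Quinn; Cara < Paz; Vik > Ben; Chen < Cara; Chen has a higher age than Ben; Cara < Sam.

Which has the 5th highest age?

Fred

The consecutive relations fix a unique order: Quinn < Ben < Chen < Fred < Cara < Paz < Vik < Sam.
The 5th largest is Fred.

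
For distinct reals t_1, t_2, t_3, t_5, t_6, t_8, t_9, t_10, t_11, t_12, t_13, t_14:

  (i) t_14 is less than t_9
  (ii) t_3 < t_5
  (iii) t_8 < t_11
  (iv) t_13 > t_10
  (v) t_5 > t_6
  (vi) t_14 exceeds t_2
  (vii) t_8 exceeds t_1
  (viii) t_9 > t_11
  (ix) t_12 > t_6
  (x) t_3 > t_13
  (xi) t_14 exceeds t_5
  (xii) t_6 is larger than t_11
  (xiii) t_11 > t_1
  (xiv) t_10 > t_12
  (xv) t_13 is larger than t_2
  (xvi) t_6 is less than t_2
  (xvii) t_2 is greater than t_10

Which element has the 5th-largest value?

t_13

Piecing the relations together gives one ordering: t_1 < t_8 < t_11 < t_6 < t_12 < t_10 < t_2 < t_13 < t_3 < t_5 < t_14 < t_9.
Counting 5 from the largest end gives t_13.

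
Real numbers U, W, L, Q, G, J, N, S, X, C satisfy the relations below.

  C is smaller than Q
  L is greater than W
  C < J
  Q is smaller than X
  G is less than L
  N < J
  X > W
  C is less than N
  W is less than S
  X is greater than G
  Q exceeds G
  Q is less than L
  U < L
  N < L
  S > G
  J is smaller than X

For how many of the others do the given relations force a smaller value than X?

Directly below X: W, G, Q, J.
One step further: C, N (6 so far).
Nothing else is reachable below X; 6 in all.

6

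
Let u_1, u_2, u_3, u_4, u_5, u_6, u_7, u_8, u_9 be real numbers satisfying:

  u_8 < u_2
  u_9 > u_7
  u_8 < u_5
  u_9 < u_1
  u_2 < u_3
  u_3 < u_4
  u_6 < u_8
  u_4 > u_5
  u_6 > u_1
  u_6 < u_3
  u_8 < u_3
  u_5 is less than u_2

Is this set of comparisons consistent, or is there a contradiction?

Every relation is compatible with u_7 < u_9 < u_1 < u_6 < u_8 < u_5 < u_2 < u_3 < u_4; the set is consistent.

consistent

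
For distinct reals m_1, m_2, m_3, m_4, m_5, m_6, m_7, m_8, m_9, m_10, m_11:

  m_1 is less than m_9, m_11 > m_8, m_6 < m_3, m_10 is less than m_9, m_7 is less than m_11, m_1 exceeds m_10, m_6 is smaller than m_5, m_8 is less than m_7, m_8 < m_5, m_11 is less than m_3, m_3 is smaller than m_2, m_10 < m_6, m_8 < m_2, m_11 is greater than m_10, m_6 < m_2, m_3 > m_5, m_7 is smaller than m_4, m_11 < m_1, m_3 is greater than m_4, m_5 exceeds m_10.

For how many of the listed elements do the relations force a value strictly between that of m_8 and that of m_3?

4

The relations place m_8 below m_3. An element lies strictly between them when it is forced above m_8 and also forced below m_3.
Above m_8: {m_7, m_11, m_4, m_1, m_5, m_9, m_2}. Below m_3: {m_7, m_10, m_11, m_4, m_6, m_5}.
Intersection: {m_7, m_11, m_4, m_5} — 4.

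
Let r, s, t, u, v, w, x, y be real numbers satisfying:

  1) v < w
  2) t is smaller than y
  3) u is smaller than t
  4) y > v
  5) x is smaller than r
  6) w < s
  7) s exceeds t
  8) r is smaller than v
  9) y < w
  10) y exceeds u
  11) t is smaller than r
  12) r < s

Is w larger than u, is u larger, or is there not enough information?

w

Chaining the given relations: u < t < r < v < y < w.
So w is larger.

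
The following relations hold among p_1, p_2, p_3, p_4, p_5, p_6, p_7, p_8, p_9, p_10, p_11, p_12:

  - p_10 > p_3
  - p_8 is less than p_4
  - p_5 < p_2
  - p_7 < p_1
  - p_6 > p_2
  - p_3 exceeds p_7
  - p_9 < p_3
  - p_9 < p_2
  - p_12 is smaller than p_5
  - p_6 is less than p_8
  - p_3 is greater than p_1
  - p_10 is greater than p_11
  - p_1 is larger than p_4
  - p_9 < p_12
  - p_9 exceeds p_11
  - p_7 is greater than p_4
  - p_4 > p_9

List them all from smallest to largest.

Nothing is placed below p_11, so it is least; from there p_11 < p_9; p_9 < p_12; p_12 < p_5; p_5 < p_2; p_2 < p_6; p_6 < p_8; p_8 < p_4; p_4 < p_7; p_7 < p_1; p_1 < p_3; p_3 < p_10, each given directly.

p_11 < p_9 < p_12 < p_5 < p_2 < p_6 < p_8 < p_4 < p_7 < p_1 < p_3 < p_10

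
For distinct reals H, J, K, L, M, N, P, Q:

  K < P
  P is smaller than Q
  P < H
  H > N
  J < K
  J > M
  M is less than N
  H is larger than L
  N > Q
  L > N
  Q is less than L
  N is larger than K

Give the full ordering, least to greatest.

M < J < K < P < Q < N < L < H

The consecutive links are each given: M < J; J < K; K < P; P < Q; Q < N; N < L; L < H.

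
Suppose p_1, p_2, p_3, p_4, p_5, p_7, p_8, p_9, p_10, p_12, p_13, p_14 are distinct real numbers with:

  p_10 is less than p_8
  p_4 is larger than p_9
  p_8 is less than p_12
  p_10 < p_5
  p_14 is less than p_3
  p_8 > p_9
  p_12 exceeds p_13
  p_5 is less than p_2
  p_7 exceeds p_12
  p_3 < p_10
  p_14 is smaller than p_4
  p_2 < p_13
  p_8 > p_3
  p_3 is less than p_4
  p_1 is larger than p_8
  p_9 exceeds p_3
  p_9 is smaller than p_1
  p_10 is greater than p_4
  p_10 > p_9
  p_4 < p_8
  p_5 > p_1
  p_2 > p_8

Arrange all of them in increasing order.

Each adjacent pair is fixed by a given relation: p_14 < p_3; p_3 < p_9; p_9 < p_4; p_4 < p_10; p_10 < p_8; p_8 < p_1; p_1 < p_5; p_5 < p_2; p_2 < p_13; p_13 < p_12; p_12 < p_7. Chaining them end to end gives the full order.

p_14 < p_3 < p_9 < p_4 < p_10 < p_8 < p_1 < p_5 < p_2 < p_13 < p_12 < p_7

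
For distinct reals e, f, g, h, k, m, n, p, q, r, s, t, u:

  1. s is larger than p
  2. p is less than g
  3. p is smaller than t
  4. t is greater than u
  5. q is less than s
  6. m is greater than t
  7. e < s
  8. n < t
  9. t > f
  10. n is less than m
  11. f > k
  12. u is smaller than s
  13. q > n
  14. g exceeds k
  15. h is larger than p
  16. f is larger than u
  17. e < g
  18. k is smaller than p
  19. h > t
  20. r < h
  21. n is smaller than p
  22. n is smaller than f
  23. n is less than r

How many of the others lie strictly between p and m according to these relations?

Chaining upward from p reaches: g, t, s, h.
Chaining downward from m reaches: k, n, u, f, t.
Strictly between p and m are those in both lists: t — 1 element.

1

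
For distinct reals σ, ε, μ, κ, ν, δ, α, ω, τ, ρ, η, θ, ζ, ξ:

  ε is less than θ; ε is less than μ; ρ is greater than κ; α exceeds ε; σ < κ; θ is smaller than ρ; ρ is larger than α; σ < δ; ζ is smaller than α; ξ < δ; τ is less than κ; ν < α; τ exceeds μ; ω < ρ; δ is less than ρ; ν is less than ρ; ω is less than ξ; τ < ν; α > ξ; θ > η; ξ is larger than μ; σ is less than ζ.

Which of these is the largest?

ρ

Chaining downward from ρ: directly below it, ω, θ, ν, κ, δ, α; then ε, η, σ, ξ, τ, ζ; then μ.
That covers every other element, and nothing is given above ρ, so ρ is the largest.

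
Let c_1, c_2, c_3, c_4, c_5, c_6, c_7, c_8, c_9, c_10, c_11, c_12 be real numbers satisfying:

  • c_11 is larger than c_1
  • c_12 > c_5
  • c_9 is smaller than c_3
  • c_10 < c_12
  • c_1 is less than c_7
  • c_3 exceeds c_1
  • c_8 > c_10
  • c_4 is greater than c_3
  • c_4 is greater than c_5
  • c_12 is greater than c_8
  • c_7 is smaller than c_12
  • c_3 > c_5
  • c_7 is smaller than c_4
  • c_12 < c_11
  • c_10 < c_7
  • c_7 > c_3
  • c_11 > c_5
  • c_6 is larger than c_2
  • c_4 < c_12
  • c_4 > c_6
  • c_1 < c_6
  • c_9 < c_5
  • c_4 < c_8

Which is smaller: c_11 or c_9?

c_9

Following the relations from c_9: c_9 < c_5 < c_3 < c_7 < c_4 < c_8 < c_12 < c_11.
So c_9 < c_11; c_9 is the smaller of the two.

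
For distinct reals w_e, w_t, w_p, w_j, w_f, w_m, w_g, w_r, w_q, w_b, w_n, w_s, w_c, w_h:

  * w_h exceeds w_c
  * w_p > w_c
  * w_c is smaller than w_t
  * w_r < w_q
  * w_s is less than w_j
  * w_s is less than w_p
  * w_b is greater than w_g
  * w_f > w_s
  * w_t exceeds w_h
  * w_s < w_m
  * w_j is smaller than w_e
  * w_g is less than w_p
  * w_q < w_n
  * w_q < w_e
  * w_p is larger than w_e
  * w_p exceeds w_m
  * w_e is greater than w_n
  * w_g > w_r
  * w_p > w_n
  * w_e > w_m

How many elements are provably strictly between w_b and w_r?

1

Chaining upward from w_r reaches: w_q, w_g, w_n, w_e, w_p.
Chaining downward from w_b reaches: w_g.
Strictly between w_r and w_b are those in both lists: w_g — 1 element.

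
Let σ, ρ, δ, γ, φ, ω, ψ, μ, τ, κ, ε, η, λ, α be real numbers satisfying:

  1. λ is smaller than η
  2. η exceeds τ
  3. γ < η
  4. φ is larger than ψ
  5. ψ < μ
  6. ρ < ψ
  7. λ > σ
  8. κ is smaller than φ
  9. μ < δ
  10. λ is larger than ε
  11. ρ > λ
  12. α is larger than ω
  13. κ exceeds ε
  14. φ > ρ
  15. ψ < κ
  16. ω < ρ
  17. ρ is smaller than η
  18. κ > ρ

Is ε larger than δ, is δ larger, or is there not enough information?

Link the given pairs in sequence: ε < λ; λ < ρ; ρ < ψ; ψ < μ; μ < δ.
Chaining these gives ε < λ < ρ < ψ < μ < δ.
So δ is larger.

δ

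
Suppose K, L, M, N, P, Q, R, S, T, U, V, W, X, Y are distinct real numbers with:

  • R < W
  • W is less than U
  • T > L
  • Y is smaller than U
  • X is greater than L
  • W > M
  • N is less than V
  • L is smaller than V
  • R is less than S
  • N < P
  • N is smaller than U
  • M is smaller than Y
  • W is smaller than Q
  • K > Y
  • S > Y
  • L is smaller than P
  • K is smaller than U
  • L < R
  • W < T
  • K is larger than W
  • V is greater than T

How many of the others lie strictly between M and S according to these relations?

1

The relations place M below S. An element lies strictly between them when it is forced above M and also forced below S.
Above M: {W, Y, K, U, T, Q, V}. Below S: {L, R, Y}.
Intersection: {Y} — 1.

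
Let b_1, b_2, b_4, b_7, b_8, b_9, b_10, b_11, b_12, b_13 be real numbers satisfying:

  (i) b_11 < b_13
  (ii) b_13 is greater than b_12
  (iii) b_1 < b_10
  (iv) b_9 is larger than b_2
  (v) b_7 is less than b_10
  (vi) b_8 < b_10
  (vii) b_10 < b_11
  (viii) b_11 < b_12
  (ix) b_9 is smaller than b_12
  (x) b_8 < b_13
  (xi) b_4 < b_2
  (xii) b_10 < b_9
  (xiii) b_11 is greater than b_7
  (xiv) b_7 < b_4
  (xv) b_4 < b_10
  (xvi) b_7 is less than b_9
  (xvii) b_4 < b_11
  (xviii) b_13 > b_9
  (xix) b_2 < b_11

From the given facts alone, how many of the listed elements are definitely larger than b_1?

The elements the relations force above b_1 are b_10, b_9, b_11, b_12, b_13 — no chain reaches any other.
That is 5.

5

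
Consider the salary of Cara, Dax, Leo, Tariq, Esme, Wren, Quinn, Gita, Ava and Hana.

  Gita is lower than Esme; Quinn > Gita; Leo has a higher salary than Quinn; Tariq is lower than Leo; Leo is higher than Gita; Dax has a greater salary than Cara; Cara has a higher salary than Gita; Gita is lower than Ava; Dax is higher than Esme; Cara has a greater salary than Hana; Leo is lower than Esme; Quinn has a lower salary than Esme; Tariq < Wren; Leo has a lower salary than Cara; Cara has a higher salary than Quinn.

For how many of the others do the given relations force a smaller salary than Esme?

The elements the relations force below Esme are Gita, Tariq, Quinn, Leo — no chain reaches any other.
That is 4.

4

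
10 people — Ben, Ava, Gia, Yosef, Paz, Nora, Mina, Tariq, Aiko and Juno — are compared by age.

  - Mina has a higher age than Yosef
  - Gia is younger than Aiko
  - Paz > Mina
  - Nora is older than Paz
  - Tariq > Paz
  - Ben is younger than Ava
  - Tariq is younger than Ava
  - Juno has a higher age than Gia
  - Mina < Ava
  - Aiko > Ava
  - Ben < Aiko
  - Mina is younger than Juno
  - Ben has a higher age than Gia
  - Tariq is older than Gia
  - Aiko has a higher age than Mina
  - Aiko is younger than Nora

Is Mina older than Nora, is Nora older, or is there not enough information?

Mina < Paz < Tariq < Ava < Aiko < Nora, by transitivity through Paz, Tariq, Ava, Aiko.
So Nora is older.

Nora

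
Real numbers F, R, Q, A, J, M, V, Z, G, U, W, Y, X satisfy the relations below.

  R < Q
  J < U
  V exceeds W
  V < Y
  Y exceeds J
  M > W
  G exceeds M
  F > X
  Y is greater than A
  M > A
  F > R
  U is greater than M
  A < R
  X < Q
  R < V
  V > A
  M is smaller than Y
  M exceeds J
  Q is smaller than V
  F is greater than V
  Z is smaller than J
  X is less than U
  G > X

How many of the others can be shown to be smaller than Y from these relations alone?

9

From Y the given relations immediately reach A, J, M, V.
From those, Z, R, W, Q — 8 in total.
From those, X — 9 in total.
No other element is forced below Y by the given relations, so the count is 9.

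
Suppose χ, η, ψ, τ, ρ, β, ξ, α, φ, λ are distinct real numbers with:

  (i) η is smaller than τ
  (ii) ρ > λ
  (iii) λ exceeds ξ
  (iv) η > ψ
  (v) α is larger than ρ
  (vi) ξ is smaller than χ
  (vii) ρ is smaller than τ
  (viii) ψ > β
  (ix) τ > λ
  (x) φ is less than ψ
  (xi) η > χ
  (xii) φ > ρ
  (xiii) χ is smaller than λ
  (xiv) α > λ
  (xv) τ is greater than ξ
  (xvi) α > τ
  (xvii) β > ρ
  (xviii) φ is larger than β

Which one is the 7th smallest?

ψ

The consecutive relations fix a unique order: ξ < χ < λ < ρ < β < φ < ψ < η < τ < α.
Counting 7 from the smallest end gives ψ.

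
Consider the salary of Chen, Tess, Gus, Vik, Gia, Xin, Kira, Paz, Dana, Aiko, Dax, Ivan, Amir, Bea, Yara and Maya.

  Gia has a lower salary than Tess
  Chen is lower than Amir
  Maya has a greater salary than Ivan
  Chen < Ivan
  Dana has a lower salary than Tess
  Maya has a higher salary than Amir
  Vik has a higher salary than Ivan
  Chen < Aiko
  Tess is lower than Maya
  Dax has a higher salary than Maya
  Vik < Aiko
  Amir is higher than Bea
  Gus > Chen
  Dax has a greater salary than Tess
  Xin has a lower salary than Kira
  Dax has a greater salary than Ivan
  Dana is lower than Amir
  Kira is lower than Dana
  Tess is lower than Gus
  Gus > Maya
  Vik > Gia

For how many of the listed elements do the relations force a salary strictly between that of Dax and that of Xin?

The relations place Xin below Dax. An element lies strictly between them when it is forced above Xin and also forced below Dax.
Above Xin: {Kira, Dana, Amir, Tess, Maya, Gus}. Below Dax: {Chen, Bea, Ivan, Gia, Kira, Dana, Amir, Tess, Maya}.
Intersection: {Kira, Dana, Amir, Tess, Maya} — 5.

5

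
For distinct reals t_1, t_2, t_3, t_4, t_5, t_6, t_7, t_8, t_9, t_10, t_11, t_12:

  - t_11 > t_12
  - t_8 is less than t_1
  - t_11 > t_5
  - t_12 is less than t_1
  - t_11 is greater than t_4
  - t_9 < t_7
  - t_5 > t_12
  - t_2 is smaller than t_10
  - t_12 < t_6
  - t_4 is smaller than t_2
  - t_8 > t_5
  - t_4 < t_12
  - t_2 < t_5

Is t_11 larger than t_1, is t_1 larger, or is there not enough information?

undetermined

Following every chain through t_1: below t_1 we get t_4, t_2, t_12, t_5, t_8.
t_11 is not reached, and no chain runs the other way from t_11 to t_1.
So the given relations leave the order of t_1 and t_11 undetermined.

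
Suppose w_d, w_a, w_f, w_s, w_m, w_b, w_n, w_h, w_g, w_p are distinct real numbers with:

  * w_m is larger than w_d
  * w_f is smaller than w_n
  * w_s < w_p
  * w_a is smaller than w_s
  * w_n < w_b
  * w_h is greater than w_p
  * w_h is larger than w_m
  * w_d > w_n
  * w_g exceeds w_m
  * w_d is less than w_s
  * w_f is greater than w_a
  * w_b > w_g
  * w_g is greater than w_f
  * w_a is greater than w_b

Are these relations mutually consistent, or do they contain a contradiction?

inconsistent

We have w_a < w_f stated directly, yet also w_f < w_n < w_d < w_m < w_g < w_b < w_a by chaining the others — so w_f < w_a. Contradiction.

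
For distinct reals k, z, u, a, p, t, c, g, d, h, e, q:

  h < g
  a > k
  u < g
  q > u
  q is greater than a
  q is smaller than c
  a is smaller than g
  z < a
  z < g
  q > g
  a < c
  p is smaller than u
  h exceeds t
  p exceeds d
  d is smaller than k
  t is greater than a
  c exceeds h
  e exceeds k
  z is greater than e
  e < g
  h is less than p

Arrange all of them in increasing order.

The consecutive links are each given: d < k; k < e; e < z; z < a; a < t; t < h; h < p; p < u; u < g; g < q; q < c.

d < k < e < z < a < t < h < p < u < g < q < c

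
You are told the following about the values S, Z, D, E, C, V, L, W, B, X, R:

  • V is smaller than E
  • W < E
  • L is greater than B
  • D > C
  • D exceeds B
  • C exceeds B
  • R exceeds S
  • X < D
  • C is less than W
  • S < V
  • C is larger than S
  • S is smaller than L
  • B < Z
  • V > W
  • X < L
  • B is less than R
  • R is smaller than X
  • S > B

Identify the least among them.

B

Chaining upward from B: directly above it, S, R, C, D, Z, L; then X, W, V; then E.
That covers every other element, and nothing is given below B, so B is the least.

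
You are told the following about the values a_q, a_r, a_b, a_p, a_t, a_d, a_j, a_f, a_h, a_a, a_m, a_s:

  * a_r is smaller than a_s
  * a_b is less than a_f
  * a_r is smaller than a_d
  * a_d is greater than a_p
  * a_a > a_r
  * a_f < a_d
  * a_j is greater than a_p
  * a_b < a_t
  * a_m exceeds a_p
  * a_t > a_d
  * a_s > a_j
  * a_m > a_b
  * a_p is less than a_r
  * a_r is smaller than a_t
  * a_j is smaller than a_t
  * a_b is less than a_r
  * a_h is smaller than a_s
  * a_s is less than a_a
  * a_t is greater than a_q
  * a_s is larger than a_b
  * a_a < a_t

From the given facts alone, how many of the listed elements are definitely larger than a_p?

7

Directly above a_p: a_j, a_m, a_r, a_d.
One step further: a_s, a_a, a_t (7 so far).
Nothing else is reachable above a_p; 7 in all.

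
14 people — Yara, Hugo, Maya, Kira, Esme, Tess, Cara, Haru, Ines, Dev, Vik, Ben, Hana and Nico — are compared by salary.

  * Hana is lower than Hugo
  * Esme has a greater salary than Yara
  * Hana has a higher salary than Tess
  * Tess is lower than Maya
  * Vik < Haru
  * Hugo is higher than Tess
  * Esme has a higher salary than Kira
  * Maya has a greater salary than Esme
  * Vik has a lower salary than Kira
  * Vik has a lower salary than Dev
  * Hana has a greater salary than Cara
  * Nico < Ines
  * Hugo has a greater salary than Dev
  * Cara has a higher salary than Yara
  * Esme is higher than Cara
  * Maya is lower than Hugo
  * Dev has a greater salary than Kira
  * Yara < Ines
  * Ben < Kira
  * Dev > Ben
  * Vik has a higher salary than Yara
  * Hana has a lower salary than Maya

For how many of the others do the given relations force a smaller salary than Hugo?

10

From Hugo the given relations immediately reach Tess, Dev, Hana, Maya.
From those, Ben, Vik, Cara, Kira, Esme — 9 in total.
From those, Yara — 10 in total.
Nothing else is reachable below Hugo; 10 in all.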